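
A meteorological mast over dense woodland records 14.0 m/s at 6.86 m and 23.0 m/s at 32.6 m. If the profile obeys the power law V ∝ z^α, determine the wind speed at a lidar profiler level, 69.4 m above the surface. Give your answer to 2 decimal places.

29.26 m/s

First find α: α = ln(V₂/V₁)/ln(z₂/z₁) = ln(23.0/14.0)/ln(32.6/6.86) = 0.49644/1.55860 = 0.3185
Extrapolate from 32.6 m to 69.4 m: V₃ = 23.0 × (69.4/32.6)^0.3185 = 23.0 × 1.2721 = 29.2581 m/s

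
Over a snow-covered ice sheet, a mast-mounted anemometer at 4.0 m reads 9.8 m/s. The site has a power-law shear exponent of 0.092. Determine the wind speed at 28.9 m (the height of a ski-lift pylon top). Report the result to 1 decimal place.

11.8 m/s

Power-law profile: V₂ = V₁ · (z₂/z₁)^α
V₂ = 9.8 × (28.9/4.0)^0.092 = 9.8 × (7.2250)^0.092
    = 9.8 × 1.1995 = 11.7554 m/s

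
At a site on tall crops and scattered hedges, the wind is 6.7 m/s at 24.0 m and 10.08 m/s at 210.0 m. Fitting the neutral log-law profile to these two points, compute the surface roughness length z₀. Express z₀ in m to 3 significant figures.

z₀ ≈ 0.326 m

Log law: V(z) ∝ ln(z/z₀). With r = V₁/V₂ = 6.7/10.08 = 0.66468,
r · ln(z₂/z₀) = ln(z₁/z₀) ⇒ ln z₀ = (ln z₁ − r·ln z₂)/(1 − r)
ln z₀ = (3.17805 − 0.66468×5.34711) / 0.33532 = -1.1215
z₀ = exp(-1.1215) = 0.3258 m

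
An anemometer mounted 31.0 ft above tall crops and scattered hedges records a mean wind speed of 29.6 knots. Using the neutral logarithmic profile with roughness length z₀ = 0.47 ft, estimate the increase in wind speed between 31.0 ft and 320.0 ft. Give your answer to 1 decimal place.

Log law: V₂ = V₁ · ln(z₂/z₀)/ln(z₁/z₀) = 29.6 × 6.5233/4.1890 = 46.0947 knots
ΔV = 46.0947 − 29.6 = 16.4947 knots

16.5 knots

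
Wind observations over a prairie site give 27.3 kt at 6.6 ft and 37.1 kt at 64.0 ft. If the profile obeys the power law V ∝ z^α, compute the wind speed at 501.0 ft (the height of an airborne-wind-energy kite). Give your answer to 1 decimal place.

First find α: α = ln(V₂/V₁)/ln(z₂/z₁) = ln(37.1/27.3)/ln(64.0/6.6) = 0.30673/2.27181 = 0.1350
Extrapolate from 64.0 ft to 501.0 ft: V₃ = 37.1 × (501.0/64.0)^0.1350 = 37.1 × 1.3203 = 48.9815 kt

49.0 kt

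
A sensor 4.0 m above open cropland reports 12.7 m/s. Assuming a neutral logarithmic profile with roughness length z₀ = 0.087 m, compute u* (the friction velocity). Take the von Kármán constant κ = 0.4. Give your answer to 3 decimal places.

u* ≈ 1.327 m/s

Log law: V(z) = (u*/κ) · ln(z/z₀) ⇒ u* = κ · V / ln(z/z₀)
u* = 0.4 × 12.7 / ln(4.0/0.087) = 0.4 × 12.7 / 3.8281
   = 5.0800 / 3.8281 = 1.3270 m/s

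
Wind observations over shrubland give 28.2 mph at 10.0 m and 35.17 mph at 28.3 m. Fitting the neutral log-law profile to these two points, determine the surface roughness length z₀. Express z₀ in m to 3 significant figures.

z₀ ≈ 0.149 m

Log law: V(z) ∝ ln(z/z₀). With r = V₁/V₂ = 28.2/35.17 = 0.80182,
r · ln(z₂/z₀) = ln(z₁/z₀) ⇒ ln z₀ = (ln z₁ − r·ln z₂)/(1 − r)
ln z₀ = (2.30259 − 0.80182×3.34286) / 0.19818 = -1.9063
z₀ = exp(-1.9063) = 0.1486 m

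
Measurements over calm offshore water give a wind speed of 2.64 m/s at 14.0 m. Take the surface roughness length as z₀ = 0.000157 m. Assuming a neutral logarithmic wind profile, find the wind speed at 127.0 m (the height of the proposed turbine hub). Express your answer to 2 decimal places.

Log law: V(z) ∝ ln(z/z₀), so V₂/V₁ = ln(z₂/z₀) / ln(z₁/z₀).
ln(127.0/0.000157) = 13.6035, ln(14.0/0.000157) = 11.3983
V₂ = 2.64 × 13.6035/11.3983 = 2.64 × 1.1935 = 3.1507 m/s

3.15 m/s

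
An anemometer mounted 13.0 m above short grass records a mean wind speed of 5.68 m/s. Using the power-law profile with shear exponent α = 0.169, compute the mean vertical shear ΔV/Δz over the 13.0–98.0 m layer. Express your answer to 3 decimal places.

0.027 m/s/m

Power law: V₂ = V₁ · (z₂/z₁)^α = 5.68 × (7.5385)^0.169 = 7.9911 m/s
ΔV/Δz = (7.9911 − 5.68)/(98.0 − 13.0) = 2.3111/85.0000 = 0.02719 m/s/m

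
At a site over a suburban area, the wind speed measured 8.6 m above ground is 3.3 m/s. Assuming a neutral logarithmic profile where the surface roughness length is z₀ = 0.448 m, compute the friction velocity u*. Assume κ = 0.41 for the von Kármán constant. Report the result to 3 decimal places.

u* ≈ 0.458 m/s

Log law: V(z) = (u*/κ) · ln(z/z₀) ⇒ u* = κ · V / ln(z/z₀)
u* = 0.41 × 3.3 / ln(8.6/0.448) = 0.41 × 3.3 / 2.9547
   = 1.3530 / 2.9547 = 0.4579 m/s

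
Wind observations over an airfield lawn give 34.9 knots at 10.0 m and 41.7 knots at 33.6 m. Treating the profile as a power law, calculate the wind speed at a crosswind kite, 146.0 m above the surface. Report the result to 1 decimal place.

First find α: α = ln(V₂/V₁)/ln(z₂/z₁) = ln(41.7/34.9)/ln(33.6/10.0) = 0.17801/1.21194 = 0.1469
Extrapolate from 33.6 m to 146.0 m: V₃ = 41.7 × (146.0/33.6)^0.1469 = 41.7 × 1.2408 = 51.7428 knots

51.7 knots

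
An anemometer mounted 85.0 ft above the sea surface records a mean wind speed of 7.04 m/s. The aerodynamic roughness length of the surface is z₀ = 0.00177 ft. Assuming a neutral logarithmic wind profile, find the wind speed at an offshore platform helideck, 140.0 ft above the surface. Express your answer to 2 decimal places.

Log law: V(z) ∝ ln(z/z₀), so V₂/V₁ = ln(z₂/z₀) / ln(z₁/z₀).
ln(140.0/0.00177) = 11.2784, ln(85.0/0.00177) = 10.7794
V₂ = 7.04 × 11.2784/10.7794 = 7.04 × 1.0463 = 7.3659 m/s

7.37 m/s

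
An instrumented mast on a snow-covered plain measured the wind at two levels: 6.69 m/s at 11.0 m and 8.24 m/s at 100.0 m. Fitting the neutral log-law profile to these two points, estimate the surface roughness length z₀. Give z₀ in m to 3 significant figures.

z₀ ≈ 0.000802 m

Log law: V(z) ∝ ln(z/z₀). With r = V₁/V₂ = 6.69/8.24 = 0.81189,
r · ln(z₂/z₀) = ln(z₁/z₀) ⇒ ln z₀ = (ln z₁ − r·ln z₂)/(1 − r)
ln z₀ = (2.39790 − 0.81189×4.60517) / 0.18811 = -7.1290
z₀ = exp(-7.1290) = 0.0008015 m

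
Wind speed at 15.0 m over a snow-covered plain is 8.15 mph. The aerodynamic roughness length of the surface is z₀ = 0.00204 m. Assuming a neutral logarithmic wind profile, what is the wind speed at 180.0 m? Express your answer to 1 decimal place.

10.4 mph

Log law: V(z) ∝ ln(z/z₀), so V₂/V₁ = ln(z₂/z₀) / ln(z₁/z₀).
ln(180.0/0.00204) = 11.3878, ln(15.0/0.00204) = 8.9029
V₂ = 8.15 × 11.3878/8.9029 = 8.15 × 1.2791 = 10.4248 mph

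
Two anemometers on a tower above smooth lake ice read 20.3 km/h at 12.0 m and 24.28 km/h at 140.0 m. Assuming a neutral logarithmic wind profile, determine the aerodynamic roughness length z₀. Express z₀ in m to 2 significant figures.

Log law: V(z) ∝ ln(z/z₀). With r = V₁/V₂ = 20.3/24.28 = 0.83608,
r · ln(z₂/z₀) = ln(z₁/z₀) ⇒ ln z₀ = (ln z₁ − r·ln z₂)/(1 − r)
ln z₀ = (2.48491 − 0.83608×4.94164) / 0.16392 = -10.0457
z₀ = exp(-10.0457) = 0.00004337 m

z₀ ≈ 0.000043 m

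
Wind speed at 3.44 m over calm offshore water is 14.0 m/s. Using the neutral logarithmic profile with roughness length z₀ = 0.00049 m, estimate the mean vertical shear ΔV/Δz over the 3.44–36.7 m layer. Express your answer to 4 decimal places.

0.1125 m/s/m

Log law: V₂ = V₁ · ln(z₂/z₀)/ln(z₁/z₀) = 14.0 × 11.2239/8.8566 = 17.7421 m/s
ΔV/Δz = (17.7421 − 14.0)/(36.7 − 3.44) = 3.7421/33.2600 = 0.11251 m/s/m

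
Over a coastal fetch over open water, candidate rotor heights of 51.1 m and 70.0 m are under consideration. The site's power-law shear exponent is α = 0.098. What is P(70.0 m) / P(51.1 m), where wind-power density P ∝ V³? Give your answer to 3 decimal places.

Speed ratio: V_B/V_A = (z_B/z_A)^α = (70.0/51.1)^0.098 = (1.3699)^0.098 = 1.03132
Power-density ratio: P_B/P_A = (V_B/V_A)³ = (1.03132)³ = 1.09694

1.097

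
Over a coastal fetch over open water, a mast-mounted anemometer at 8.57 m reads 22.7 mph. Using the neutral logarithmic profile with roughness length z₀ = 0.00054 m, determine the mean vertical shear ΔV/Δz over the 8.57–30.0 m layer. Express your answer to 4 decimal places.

0.1372 mph/m

Log law: V₂ = V₁ · ln(z₂/z₀)/ln(z₁/z₀) = 22.7 × 10.9251/9.6722 = 25.6405 mph
ΔV/Δz = (25.6405 − 22.7)/(30.0 − 8.57) = 2.9405/21.4300 = 0.13722 mph/m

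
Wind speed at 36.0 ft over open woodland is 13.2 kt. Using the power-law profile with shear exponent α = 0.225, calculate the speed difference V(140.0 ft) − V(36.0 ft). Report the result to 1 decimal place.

Power law: V₂ = V₁ · (z₂/z₁)^α = 13.2 × (3.8889)^0.225 = 17.9178 kt
ΔV = 17.9178 − 13.2 = 4.7178 kt

4.7 kt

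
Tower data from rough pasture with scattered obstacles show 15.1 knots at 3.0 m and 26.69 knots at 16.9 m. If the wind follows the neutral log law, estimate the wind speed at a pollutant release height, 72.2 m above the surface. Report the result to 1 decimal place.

36.4 knots

Log law: V ∝ ln(z/z₀). From the pair, with r = V₁/V₂ = 0.56575,
ln z₀ = (ln z₁ − r·ln z₂)/(1 − r) = (1.0986 − 0.56575×2.8273)/0.43425 = -1.1536 → z₀ = 0.3155 m
V₃ = V₁ · ln(z₃/z₀)/ln(z₁/z₀) = 15.1 × 5.4331/2.2522 = 36.4257 knots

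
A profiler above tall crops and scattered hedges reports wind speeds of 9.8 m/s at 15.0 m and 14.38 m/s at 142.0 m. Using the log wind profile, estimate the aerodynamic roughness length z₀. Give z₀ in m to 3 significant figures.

z₀ ≈ 0.122 m

Log law: V(z) ∝ ln(z/z₀). With r = V₁/V₂ = 9.8/14.38 = 0.68150,
r · ln(z₂/z₀) = ln(z₁/z₀) ⇒ ln z₀ = (ln z₁ − r·ln z₂)/(1 − r)
ln z₀ = (2.70805 − 0.68150×4.95583) / 0.31850 = -2.1016
z₀ = exp(-2.1016) = 0.1223 m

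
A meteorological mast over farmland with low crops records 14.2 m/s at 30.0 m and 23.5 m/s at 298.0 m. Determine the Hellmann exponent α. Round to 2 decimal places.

Power law: V₂/V₁ = (z₂/z₁)^α ⇒ α = ln(V₂/V₁) / ln(z₂/z₁)
α = ln(23.5/14.2) / ln(298.0/30.0) = ln(1.6549) / ln(9.9333)
  = 0.50376 / 2.29590 = 0.21942

α ≈ 0.22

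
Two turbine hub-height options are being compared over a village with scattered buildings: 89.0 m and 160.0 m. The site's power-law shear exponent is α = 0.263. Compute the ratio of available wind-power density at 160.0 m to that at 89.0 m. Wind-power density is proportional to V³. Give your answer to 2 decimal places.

Speed ratio: V_B/V_A = (z_B/z_A)^α = (160.0/89.0)^0.263 = (1.7978)^0.263 = 1.16679
Power-density ratio: P_B/P_A = (V_B/V_A)³ = (1.16679)³ = 1.58848

1.59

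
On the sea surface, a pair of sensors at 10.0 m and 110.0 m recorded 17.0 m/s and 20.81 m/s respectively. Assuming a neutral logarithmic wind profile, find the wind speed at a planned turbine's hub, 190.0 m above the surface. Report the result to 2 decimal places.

Log law: V ∝ ln(z/z₀). From the pair, with r = V₁/V₂ = 0.81691,
ln z₀ = (ln z₁ − r·ln z₂)/(1 − r) = (2.3026 − 0.81691×4.7005)/0.18309 = -8.3967 → z₀ = 0.0002256 m
V₃ = V₁ · ln(z₃/z₀)/ln(z₁/z₀) = 17.0 × 13.6437/10.6993 = 21.6784 m/s

21.68 m/s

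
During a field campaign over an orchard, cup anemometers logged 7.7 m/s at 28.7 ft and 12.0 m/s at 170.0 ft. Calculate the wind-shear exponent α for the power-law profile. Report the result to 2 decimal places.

α ≈ 0.25

Power law: V₂/V₁ = (z₂/z₁)^α ⇒ α = ln(V₂/V₁) / ln(z₂/z₁)
α = ln(12.0/7.7) / ln(170.0/28.7) = ln(1.5584) / ln(5.9233)
  = 0.44369 / 1.77890 = 0.24942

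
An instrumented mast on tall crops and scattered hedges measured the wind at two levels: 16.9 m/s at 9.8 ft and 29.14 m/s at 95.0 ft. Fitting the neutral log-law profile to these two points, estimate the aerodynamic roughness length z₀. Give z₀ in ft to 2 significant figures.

z₀ ≈ 0.43 ft

Log law: V(z) ∝ ln(z/z₀). With r = V₁/V₂ = 16.9/29.14 = 0.57996,
r · ln(z₂/z₀) = ln(z₁/z₀) ⇒ ln z₀ = (ln z₁ − r·ln z₂)/(1 − r)
ln z₀ = (2.28238 − 0.57996×4.55388) / 0.42004 = -0.8539
z₀ = exp(-0.8539) = 0.4257 ft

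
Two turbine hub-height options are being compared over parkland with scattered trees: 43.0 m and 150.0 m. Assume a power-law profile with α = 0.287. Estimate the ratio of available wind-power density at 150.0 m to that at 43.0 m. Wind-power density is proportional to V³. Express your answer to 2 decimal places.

2.93

Speed ratio: V_B/V_A = (z_B/z_A)^α = (150.0/43.0)^0.287 = (3.4884)^0.287 = 1.43131
Power-density ratio: P_B/P_A = (V_B/V_A)³ = (1.43131)³ = 2.93223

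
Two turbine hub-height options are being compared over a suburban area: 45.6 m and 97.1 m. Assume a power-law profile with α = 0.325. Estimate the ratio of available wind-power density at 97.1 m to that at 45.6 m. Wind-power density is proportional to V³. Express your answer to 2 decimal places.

2.09

Speed ratio: V_B/V_A = (z_B/z_A)^α = (97.1/45.6)^0.325 = (2.1294)^0.325 = 1.27845
Power-density ratio: P_B/P_A = (V_B/V_A)³ = (1.27845)³ = 2.08953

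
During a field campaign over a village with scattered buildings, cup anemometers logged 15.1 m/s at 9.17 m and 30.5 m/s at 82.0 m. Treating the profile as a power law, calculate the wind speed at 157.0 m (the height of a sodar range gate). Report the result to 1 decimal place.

37.6 m/s

First find α: α = ln(V₂/V₁)/ln(z₂/z₁) = ln(30.5/15.1)/ln(82.0/9.17) = 0.70303/2.19078 = 0.3209
Extrapolate from 82.0 m to 157.0 m: V₃ = 30.5 × (157.0/82.0)^0.3209 = 30.5 × 1.2318 = 37.5684 m/s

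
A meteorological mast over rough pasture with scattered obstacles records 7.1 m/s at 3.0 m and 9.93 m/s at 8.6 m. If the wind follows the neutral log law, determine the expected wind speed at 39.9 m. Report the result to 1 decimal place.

Log law: V ∝ ln(z/z₀). From the pair, with r = V₁/V₂ = 0.71501,
ln z₀ = (ln z₁ − r·ln z₂)/(1 − r) = (1.0986 − 0.71501×2.1518)/0.28499 = -1.5436 → z₀ = 0.2136 m
V₃ = V₁ · ln(z₃/z₀)/ln(z₁/z₀) = 7.1 × 5.2299/2.6422 = 14.0538 m/s

14.1 m/s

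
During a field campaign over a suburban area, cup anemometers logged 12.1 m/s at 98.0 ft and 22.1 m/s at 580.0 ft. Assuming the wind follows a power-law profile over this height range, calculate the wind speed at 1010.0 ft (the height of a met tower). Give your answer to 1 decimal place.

26.7 m/s

First find α: α = ln(V₂/V₁)/ln(z₂/z₁) = ln(22.1/12.1)/ln(580.0/98.0) = 0.60237/1.77806 = 0.3388
Extrapolate from 580.0 ft to 1010.0 ft: V₃ = 22.1 × (1010.0/580.0)^0.3388 = 22.1 × 1.2067 = 26.6687 m/s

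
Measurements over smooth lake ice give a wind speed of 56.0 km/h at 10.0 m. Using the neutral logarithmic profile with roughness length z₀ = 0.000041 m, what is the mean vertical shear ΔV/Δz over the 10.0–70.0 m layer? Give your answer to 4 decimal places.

0.1464 km/h/m

Log law: V₂ = V₁ · ln(z₂/z₀)/ln(z₁/z₀) = 56.0 × 14.3504/12.4045 = 64.7848 km/h
ΔV/Δz = (64.7848 − 56.0)/(70.0 − 10.0) = 8.7848/60.0000 = 0.14641 km/h/m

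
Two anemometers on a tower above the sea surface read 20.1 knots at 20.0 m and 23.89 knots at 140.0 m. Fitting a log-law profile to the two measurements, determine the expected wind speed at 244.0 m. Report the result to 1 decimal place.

Log law: V ∝ ln(z/z₀). From the pair, with r = V₁/V₂ = 0.84136,
ln z₀ = (ln z₁ − r·ln z₂)/(1 − r) = (2.9957 − 0.84136×4.9416)/0.15864 = -7.3243 → z₀ = 0.0006593 m
V₃ = V₁ · ln(z₃/z₀)/ln(z₁/z₀) = 20.1 × 12.8214/10.3200 = 24.9720 knots

25.0 knots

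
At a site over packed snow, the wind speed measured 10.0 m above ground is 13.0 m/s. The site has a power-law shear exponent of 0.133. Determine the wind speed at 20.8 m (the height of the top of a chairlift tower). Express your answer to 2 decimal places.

Power-law profile: V₂ = V₁ · (z₂/z₁)^α
V₂ = 13.0 × (20.8/10.0)^0.133 = 13.0 × (2.0800)^0.133
    = 13.0 × 1.1023 = 14.3300 m/s

14.33 m/s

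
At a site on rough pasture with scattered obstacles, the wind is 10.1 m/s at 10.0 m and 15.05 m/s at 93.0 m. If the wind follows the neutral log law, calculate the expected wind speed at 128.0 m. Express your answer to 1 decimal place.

15.8 m/s

Log law: V ∝ ln(z/z₀). From the pair, with r = V₁/V₂ = 0.67110,
ln z₀ = (ln z₁ − r·ln z₂)/(1 − r) = (2.3026 − 0.67110×4.5326)/0.32890 = -2.2475 → z₀ = 0.1057 m
V₃ = V₁ · ln(z₃/z₀)/ln(z₁/z₀) = 10.1 × 7.0996/4.5501 = 15.7590 m/s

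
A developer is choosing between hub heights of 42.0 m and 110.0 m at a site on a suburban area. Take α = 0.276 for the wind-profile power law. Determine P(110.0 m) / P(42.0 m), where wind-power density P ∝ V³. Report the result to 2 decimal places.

Speed ratio: V_B/V_A = (z_B/z_A)^α = (110.0/42.0)^0.276 = (2.6190)^0.276 = 1.30439
Power-density ratio: P_B/P_A = (V_B/V_A)³ = (1.30439)³ = 2.21933

2.22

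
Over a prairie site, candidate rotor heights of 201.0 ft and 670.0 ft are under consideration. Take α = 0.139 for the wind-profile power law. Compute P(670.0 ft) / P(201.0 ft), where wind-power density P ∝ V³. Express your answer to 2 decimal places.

Speed ratio: V_B/V_A = (z_B/z_A)^α = (670.0/201.0)^0.139 = (3.3333)^0.139 = 1.18217
Power-density ratio: P_B/P_A = (V_B/V_A)³ = (1.18217)³ = 1.65212

1.65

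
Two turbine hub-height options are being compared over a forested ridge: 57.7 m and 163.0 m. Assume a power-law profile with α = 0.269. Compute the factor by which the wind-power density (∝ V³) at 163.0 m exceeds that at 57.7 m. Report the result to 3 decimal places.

Speed ratio: V_B/V_A = (z_B/z_A)^α = (163.0/57.7)^0.269 = (2.8250)^0.269 = 1.32228
Power-density ratio: P_B/P_A = (V_B/V_A)³ = (1.32228)³ = 2.31189

2.312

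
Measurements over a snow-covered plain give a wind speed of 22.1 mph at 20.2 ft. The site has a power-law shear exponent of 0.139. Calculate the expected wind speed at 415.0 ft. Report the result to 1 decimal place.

Power-law profile: V₂ = V₁ · (z₂/z₁)^α
V₂ = 22.1 × (415.0/20.2)^0.139 = 22.1 × (20.5446)^0.139
    = 22.1 × 1.5222 = 33.6401 mph

33.6 mph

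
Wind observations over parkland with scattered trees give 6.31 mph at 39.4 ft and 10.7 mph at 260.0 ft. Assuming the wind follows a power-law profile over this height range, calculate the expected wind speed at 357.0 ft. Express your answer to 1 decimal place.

First find α: α = ln(V₂/V₁)/ln(z₂/z₁) = ln(10.7/6.31)/ln(260.0/39.4) = 0.52811/1.88692 = 0.2799
Extrapolate from 260.0 ft to 357.0 ft: V₃ = 10.7 × (357.0/260.0)^0.2799 = 10.7 × 1.0928 = 11.6929 mph

11.7 mph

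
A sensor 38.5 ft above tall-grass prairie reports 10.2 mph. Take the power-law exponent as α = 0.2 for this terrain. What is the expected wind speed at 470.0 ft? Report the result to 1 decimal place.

16.8 mph

Power-law profile: V₂ = V₁ · (z₂/z₁)^α
V₂ = 10.2 × (470.0/38.5)^0.2 = 10.2 × (12.2078)^0.2
    = 10.2 × 1.6494 = 16.8239 mph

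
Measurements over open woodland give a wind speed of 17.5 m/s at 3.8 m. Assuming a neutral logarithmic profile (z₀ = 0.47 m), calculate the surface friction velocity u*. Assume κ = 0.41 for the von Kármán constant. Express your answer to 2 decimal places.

u* ≈ 3.43 m/s

Log law: V(z) = (u*/κ) · ln(z/z₀) ⇒ u* = κ · V / ln(z/z₀)
u* = 0.41 × 17.5 / ln(3.8/0.47) = 0.41 × 17.5 / 2.0900
   = 7.1750 / 2.0900 = 3.4330 m/s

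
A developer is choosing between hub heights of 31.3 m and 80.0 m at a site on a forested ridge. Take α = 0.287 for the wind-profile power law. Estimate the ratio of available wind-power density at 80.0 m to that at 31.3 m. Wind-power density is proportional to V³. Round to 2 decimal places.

2.24

Speed ratio: V_B/V_A = (z_B/z_A)^α = (80.0/31.3)^0.287 = (2.5559)^0.287 = 1.30908
Power-density ratio: P_B/P_A = (V_B/V_A)³ = (1.30908)³ = 2.24335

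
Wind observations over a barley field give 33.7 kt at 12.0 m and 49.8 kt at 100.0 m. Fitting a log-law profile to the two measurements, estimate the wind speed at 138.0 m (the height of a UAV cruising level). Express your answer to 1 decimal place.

52.2 kt

Log law: V ∝ ln(z/z₀). From the pair, with r = V₁/V₂ = 0.67671,
ln z₀ = (ln z₁ − r·ln z₂)/(1 − r) = (2.4849 − 0.67671×4.6052)/0.32329 = -1.9532 → z₀ = 0.1418 m
V₃ = V₁ · ln(z₃/z₀)/ln(z₁/z₀) = 33.7 × 6.8804/4.4381 = 52.2457 kt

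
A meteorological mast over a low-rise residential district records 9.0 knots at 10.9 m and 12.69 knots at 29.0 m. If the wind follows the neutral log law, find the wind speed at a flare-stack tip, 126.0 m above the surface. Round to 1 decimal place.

Log law: V ∝ ln(z/z₀). From the pair, with r = V₁/V₂ = 0.70922,
ln z₀ = (ln z₁ − r·ln z₂)/(1 − r) = (2.3888 − 0.70922×3.3673)/0.29078 = 0.0021 → z₀ = 1.002 m
V₃ = V₁ · ln(z₃/z₀)/ln(z₁/z₀) = 9.0 × 4.8342/2.3867 = 18.2295 knots

18.2 knots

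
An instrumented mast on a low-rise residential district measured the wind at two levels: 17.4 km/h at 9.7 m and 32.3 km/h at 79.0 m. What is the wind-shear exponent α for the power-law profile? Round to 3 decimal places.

α ≈ 0.295

Power law: V₂/V₁ = (z₂/z₁)^α ⇒ α = ln(V₂/V₁) / ln(z₂/z₁)
α = ln(32.3/17.4) / ln(79.0/9.7) = ln(1.8563) / ln(8.1443)
  = 0.61860 / 2.09732 = 0.29495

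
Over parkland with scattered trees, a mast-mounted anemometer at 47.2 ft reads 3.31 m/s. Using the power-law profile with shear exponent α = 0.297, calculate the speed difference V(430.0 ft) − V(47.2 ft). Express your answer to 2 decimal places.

Power law: V₂ = V₁ · (z₂/z₁)^α = 3.31 × (9.1102)^0.297 = 6.3798 m/s
ΔV = 6.3798 − 3.31 = 3.0698 m/s

3.07 m/s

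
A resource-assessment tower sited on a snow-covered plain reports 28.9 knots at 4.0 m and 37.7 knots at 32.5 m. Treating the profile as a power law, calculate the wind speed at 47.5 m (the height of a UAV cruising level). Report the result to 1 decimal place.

39.6 knots

First find α: α = ln(V₂/V₁)/ln(z₂/z₁) = ln(37.7/28.9)/ln(32.5/4.0) = 0.26582/2.09495 = 0.1269
Extrapolate from 32.5 m to 47.5 m: V₃ = 37.7 × (47.5/32.5)^0.1269 = 37.7 × 1.0493 = 39.5597 knots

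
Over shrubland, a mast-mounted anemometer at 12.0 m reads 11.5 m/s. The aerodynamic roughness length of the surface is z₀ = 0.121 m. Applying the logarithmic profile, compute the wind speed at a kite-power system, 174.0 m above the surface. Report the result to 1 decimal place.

18.2 m/s

Log law: V(z) ∝ ln(z/z₀), so V₂/V₁ = ln(z₂/z₀) / ln(z₁/z₀).
ln(174.0/0.121) = 7.2710, ln(12.0/0.121) = 4.5969
V₂ = 11.5 × 7.2710/4.5969 = 11.5 × 1.5817 = 18.1899 m/s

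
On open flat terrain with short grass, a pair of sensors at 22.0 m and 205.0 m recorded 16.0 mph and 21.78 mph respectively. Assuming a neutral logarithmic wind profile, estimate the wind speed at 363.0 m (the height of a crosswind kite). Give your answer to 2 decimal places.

23.26 mph

Log law: V ∝ ln(z/z₀). From the pair, with r = V₁/V₂ = 0.73462,
ln z₀ = (ln z₁ − r·ln z₂)/(1 − r) = (3.0910 − 0.73462×5.3230)/0.26538 = -3.0874 → z₀ = 0.04562 m
V₃ = V₁ · ln(z₃/z₀)/ln(z₁/z₀) = 16.0 × 8.9818/6.1785 = 23.2597 mph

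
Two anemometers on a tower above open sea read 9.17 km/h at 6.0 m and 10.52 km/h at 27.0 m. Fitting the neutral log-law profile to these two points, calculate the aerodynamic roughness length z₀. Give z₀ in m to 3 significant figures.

Log law: V(z) ∝ ln(z/z₀). With r = V₁/V₂ = 9.17/10.52 = 0.87167,
r · ln(z₂/z₀) = ln(z₁/z₀) ⇒ ln z₀ = (ln z₁ − r·ln z₂)/(1 − r)
ln z₀ = (1.79176 − 0.87167×3.29584) / 0.12833 = -8.4248
z₀ = exp(-8.4248) = 0.0002194 m

z₀ ≈ 0.000219 m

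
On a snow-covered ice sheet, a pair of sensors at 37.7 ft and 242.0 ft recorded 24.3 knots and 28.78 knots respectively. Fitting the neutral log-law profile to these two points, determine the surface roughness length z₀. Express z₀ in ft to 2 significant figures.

z₀ ≈ 0.0016 ft

Log law: V(z) ∝ ln(z/z₀). With r = V₁/V₂ = 24.3/28.78 = 0.84434,
r · ln(z₂/z₀) = ln(z₁/z₀) ⇒ ln z₀ = (ln z₁ − r·ln z₂)/(1 − r)
ln z₀ = (3.62966 − 0.84434×5.48894) / 0.15566 = -6.4553
z₀ = exp(-6.4553) = 0.001572 ft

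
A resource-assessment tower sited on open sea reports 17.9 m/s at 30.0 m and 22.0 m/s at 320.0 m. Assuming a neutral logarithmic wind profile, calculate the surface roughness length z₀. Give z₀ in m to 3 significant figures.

z₀ ≈ 0.000975 m

Log law: V(z) ∝ ln(z/z₀). With r = V₁/V₂ = 17.9/22.0 = 0.81364,
r · ln(z₂/z₀) = ln(z₁/z₀) ⇒ ln z₀ = (ln z₁ − r·ln z₂)/(1 − r)
ln z₀ = (3.40120 − 0.81364×5.76832) / 0.18636 = -6.9333
z₀ = exp(-6.9333) = 0.0009748 m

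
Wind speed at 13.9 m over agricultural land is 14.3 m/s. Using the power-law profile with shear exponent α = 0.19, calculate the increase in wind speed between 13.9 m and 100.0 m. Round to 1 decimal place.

Power law: V₂ = V₁ · (z₂/z₁)^α = 14.3 × (7.1942)^0.19 = 20.8048 m/s
ΔV = 20.8048 − 14.3 = 6.5048 m/s

6.5 m/s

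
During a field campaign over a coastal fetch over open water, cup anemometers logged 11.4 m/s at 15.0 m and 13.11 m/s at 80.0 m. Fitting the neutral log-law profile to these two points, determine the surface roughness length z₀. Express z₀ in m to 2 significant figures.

Log law: V(z) ∝ ln(z/z₀). With r = V₁/V₂ = 11.4/13.11 = 0.86957,
r · ln(z₂/z₀) = ln(z₁/z₀) ⇒ ln z₀ = (ln z₁ − r·ln z₂)/(1 − r)
ln z₀ = (2.70805 − 0.86957×4.38203) / 0.13043 = -8.4518
z₀ = exp(-8.4518) = 0.0002135 m

z₀ ≈ 0.00021 m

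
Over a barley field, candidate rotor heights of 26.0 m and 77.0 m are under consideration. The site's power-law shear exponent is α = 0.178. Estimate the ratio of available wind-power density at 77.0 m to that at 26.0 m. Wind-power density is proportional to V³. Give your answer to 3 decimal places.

Speed ratio: V_B/V_A = (z_B/z_A)^α = (77.0/26.0)^0.178 = (2.9615)^0.178 = 1.21319
Power-density ratio: P_B/P_A = (V_B/V_A)³ = (1.21319)³ = 1.78563

1.786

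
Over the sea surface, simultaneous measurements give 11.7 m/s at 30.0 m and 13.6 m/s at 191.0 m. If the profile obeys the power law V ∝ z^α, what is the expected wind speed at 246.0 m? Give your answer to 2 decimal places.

13.88 m/s

First find α: α = ln(V₂/V₁)/ln(z₂/z₁) = ln(13.6/11.7)/ln(191.0/30.0) = 0.15048/1.85108 = 0.0813
Extrapolate from 191.0 m to 246.0 m: V₃ = 13.6 × (246.0/191.0)^0.0813 = 13.6 × 1.0208 = 13.8827 m/s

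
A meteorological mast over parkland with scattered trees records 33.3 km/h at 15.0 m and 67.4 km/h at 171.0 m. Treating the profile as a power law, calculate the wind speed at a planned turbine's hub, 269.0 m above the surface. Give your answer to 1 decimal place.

76.9 km/h

First find α: α = ln(V₂/V₁)/ln(z₂/z₁) = ln(67.4/33.3)/ln(171.0/15.0) = 0.70509/2.43361 = 0.2897
Extrapolate from 171.0 m to 269.0 m: V₃ = 67.4 × (269.0/171.0)^0.2897 = 67.4 × 1.1403 = 76.8539 km/h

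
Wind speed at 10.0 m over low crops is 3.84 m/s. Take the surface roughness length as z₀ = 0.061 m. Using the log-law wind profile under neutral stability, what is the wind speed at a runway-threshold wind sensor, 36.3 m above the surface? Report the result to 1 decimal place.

4.8 m/s

Log law: V(z) ∝ ln(z/z₀), so V₂/V₁ = ln(z₂/z₀) / ln(z₁/z₀).
ln(36.3/0.061) = 6.3887, ln(10.0/0.061) = 5.0995
V₂ = 3.84 × 6.3887/5.0995 = 3.84 × 1.2528 = 4.8108 m/s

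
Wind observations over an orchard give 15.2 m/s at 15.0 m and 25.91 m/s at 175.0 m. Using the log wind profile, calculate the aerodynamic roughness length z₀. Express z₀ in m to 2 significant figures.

Log law: V(z) ∝ ln(z/z₀). With r = V₁/V₂ = 15.2/25.91 = 0.58665,
r · ln(z₂/z₀) = ln(z₁/z₀) ⇒ ln z₀ = (ln z₁ − r·ln z₂)/(1 − r)
ln z₀ = (2.70805 − 0.58665×5.16479) / 0.41335 = -0.7786
z₀ = exp(-0.7786) = 0.4590 m

z₀ ≈ 0.46 m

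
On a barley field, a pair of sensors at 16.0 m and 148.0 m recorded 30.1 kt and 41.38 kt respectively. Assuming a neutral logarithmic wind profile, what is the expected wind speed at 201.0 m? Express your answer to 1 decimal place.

42.9 kt

Log law: V ∝ ln(z/z₀). From the pair, with r = V₁/V₂ = 0.72740,
ln z₀ = (ln z₁ − r·ln z₂)/(1 − r) = (2.7726 − 0.72740×4.9972)/0.27260 = -3.1637 → z₀ = 0.04227 m
V₃ = V₁ · ln(z₃/z₀)/ln(z₁/z₀) = 30.1 × 8.4670/5.9363 = 42.9320 kt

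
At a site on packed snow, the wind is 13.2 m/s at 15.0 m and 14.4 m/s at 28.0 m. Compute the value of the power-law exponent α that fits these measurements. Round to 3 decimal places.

Power law: V₂/V₁ = (z₂/z₁)^α ⇒ α = ln(V₂/V₁) / ln(z₂/z₁)
α = ln(14.4/13.2) / ln(28.0/15.0) = ln(1.0909) / ln(1.8667)
  = 0.08701 / 0.62415 = 0.13941

α ≈ 0.139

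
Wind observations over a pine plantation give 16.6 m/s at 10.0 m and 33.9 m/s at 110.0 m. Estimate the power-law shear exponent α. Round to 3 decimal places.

α ≈ 0.298

Power law: V₂/V₁ = (z₂/z₁)^α ⇒ α = ln(V₂/V₁) / ln(z₂/z₁)
α = ln(33.9/16.6) / ln(110.0/10.0) = ln(2.0422) / ln(11.0000)
  = 0.71401 / 2.39790 = 0.29777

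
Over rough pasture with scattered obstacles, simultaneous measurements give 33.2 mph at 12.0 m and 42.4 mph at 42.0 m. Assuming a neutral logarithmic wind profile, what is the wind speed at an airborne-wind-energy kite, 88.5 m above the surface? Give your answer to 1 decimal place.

Log law: V ∝ ln(z/z₀). From the pair, with r = V₁/V₂ = 0.78302,
ln z₀ = (ln z₁ − r·ln z₂)/(1 − r) = (2.4849 − 0.78302×3.7377)/0.21698 = -2.0359 → z₀ = 0.1306 m
V₃ = V₁ · ln(z₃/z₀)/ln(z₁/z₀) = 33.2 × 6.5189/4.5208 = 47.8736 mph

47.9 mph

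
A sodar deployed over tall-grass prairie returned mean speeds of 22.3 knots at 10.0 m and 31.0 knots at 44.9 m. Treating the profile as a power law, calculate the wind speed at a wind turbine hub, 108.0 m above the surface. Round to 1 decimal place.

37.6 knots

First find α: α = ln(V₂/V₁)/ln(z₂/z₁) = ln(31.0/22.3)/ln(44.9/10.0) = 0.32940/1.50185 = 0.2193
Extrapolate from 44.9 m to 108.0 m: V₃ = 31.0 × (108.0/44.9)^0.2193 = 31.0 × 1.2123 = 37.5807 knots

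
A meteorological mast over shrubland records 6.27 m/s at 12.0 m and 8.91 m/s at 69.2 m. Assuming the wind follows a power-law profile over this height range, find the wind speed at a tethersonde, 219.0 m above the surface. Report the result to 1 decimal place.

11.2 m/s

First find α: α = ln(V₂/V₁)/ln(z₂/z₁) = ln(8.91/6.27)/ln(69.2/12.0) = 0.35140/1.75209 = 0.2006
Extrapolate from 69.2 m to 219.0 m: V₃ = 8.91 × (219.0/69.2)^0.2006 = 8.91 × 1.2599 = 11.2260 m/s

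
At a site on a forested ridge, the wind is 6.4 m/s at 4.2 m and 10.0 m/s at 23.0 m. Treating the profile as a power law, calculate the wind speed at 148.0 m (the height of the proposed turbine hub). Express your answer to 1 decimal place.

First find α: α = ln(V₂/V₁)/ln(z₂/z₁) = ln(10.0/6.4)/ln(23.0/4.2) = 0.44629/1.70041 = 0.2625
Extrapolate from 23.0 m to 148.0 m: V₃ = 10.0 × (148.0/23.0)^0.2625 = 10.0 × 1.6301 = 16.3007 m/s

16.3 m/s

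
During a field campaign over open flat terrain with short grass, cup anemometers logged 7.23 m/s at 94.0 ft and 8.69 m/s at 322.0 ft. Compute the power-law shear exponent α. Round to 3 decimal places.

α ≈ 0.149

Power law: V₂/V₁ = (z₂/z₁)^α ⇒ α = ln(V₂/V₁) / ln(z₂/z₁)
α = ln(8.69/7.23) / ln(322.0/94.0) = ln(1.2019) / ln(3.4255)
  = 0.18393 / 1.23126 = 0.14939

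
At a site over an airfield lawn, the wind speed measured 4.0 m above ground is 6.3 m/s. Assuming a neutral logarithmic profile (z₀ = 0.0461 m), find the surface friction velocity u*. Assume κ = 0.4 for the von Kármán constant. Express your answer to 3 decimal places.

u* ≈ 0.565 m/s

Log law: V(z) = (u*/κ) · ln(z/z₀) ⇒ u* = κ · V / ln(z/z₀)
u* = 0.4 × 6.3 / ln(4.0/0.0461) = 0.4 × 6.3 / 4.4632
   = 2.5200 / 4.4632 = 0.5646 m/s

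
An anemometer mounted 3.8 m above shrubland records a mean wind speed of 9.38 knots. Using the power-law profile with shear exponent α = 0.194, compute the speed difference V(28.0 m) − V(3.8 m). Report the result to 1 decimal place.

4.4 knots

Power law: V₂ = V₁ · (z₂/z₁)^α = 9.38 × (7.3684)^0.194 = 13.8189 knots
ΔV = 13.8189 − 9.38 = 4.4389 knots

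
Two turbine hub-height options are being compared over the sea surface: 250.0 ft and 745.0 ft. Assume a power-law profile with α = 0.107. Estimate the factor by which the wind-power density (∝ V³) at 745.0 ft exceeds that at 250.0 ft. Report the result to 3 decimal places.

1.420

Speed ratio: V_B/V_A = (z_B/z_A)^α = (745.0/250.0)^0.107 = (2.9800)^0.107 = 1.12393
Power-density ratio: P_B/P_A = (V_B/V_A)³ = (1.12393)³ = 1.41979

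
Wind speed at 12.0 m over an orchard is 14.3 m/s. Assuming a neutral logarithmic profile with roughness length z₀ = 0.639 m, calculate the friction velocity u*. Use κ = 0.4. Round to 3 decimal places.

Log law: V(z) = (u*/κ) · ln(z/z₀) ⇒ u* = κ · V / ln(z/z₀)
u* = 0.4 × 14.3 / ln(12.0/0.639) = 0.4 × 14.3 / 2.9328
   = 5.7200 / 2.9328 = 1.9504 m/s

u* ≈ 1.950 m/s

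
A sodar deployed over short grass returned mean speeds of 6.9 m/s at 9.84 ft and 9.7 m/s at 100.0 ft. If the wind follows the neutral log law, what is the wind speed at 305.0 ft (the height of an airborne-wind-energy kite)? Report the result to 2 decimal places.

Log law: V ∝ ln(z/z₀). From the pair, with r = V₁/V₂ = 0.71134,
ln z₀ = (ln z₁ − r·ln z₂)/(1 − r) = (2.2865 − 0.71134×4.6052)/0.28866 = -3.4275 → z₀ = 0.03247 ft
V₃ = V₁ · ln(z₃/z₀)/ln(z₁/z₀) = 6.9 × 9.1478/5.7140 = 11.0466 m/s

11.05 m/s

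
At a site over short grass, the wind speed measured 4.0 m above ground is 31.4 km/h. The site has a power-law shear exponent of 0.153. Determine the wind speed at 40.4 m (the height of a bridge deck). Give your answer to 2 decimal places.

44.73 km/h

Power-law profile: V₂ = V₁ · (z₂/z₁)^α
V₂ = 31.4 × (40.4/4.0)^0.153 = 31.4 × (10.1000)^0.153
    = 31.4 × 1.4245 = 44.7292 km/h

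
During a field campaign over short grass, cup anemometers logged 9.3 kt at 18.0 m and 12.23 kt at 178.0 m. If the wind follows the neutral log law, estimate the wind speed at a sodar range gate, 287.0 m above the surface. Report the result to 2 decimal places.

Log law: V ∝ ln(z/z₀). From the pair, with r = V₁/V₂ = 0.76043,
ln z₀ = (ln z₁ − r·ln z₂)/(1 − r) = (2.8904 − 0.76043×5.1818)/0.23957 = -4.3827 → z₀ = 0.01249 m
V₃ = V₁ · ln(z₃/z₀)/ln(z₁/z₀) = 9.3 × 10.0422/7.2731 = 12.8408 kt

12.84 kt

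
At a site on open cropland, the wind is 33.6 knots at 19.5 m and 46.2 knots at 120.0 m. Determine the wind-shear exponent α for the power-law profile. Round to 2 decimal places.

Power law: V₂/V₁ = (z₂/z₁)^α ⇒ α = ln(V₂/V₁) / ln(z₂/z₁)
α = ln(46.2/33.6) / ln(120.0/19.5) = ln(1.3750) / ln(6.1538)
  = 0.31845 / 1.81708 = 0.17526

α ≈ 0.18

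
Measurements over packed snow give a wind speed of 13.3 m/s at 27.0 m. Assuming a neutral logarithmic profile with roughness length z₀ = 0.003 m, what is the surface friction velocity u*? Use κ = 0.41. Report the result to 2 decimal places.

Log law: V(z) = (u*/κ) · ln(z/z₀) ⇒ u* = κ · V / ln(z/z₀)
u* = 0.41 × 13.3 / ln(27.0/0.003) = 0.41 × 13.3 / 9.1050
   = 5.4530 / 9.1050 = 0.5989 m/s

u* ≈ 0.60 m/s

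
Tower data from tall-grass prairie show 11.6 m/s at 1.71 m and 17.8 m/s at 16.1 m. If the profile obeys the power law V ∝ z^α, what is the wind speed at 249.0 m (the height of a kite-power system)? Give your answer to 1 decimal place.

First find α: α = ln(V₂/V₁)/ln(z₂/z₁) = ln(17.8/11.6)/ln(16.1/1.71) = 0.42819/2.24233 = 0.1910
Extrapolate from 16.1 m to 249.0 m: V₃ = 17.8 × (249.0/16.1)^0.1910 = 17.8 × 1.6870 = 30.0291 m/s

30.0 m/s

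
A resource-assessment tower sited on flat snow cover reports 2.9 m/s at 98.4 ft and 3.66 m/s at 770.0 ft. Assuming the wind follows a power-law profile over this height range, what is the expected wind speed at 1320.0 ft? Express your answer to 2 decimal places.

3.89 m/s

First find α: α = ln(V₂/V₁)/ln(z₂/z₁) = ln(3.66/2.9)/ln(770.0/98.4) = 0.23275/2.05735 = 0.1131
Extrapolate from 770.0 ft to 1320.0 ft: V₃ = 3.66 × (1320.0/770.0)^0.1131 = 3.66 × 1.0629 = 3.8901 m/s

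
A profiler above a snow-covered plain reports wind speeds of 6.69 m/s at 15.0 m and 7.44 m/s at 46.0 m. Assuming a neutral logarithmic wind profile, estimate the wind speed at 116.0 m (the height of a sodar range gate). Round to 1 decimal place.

Log law: V ∝ ln(z/z₀). From the pair, with r = V₁/V₂ = 0.89919,
ln z₀ = (ln z₁ − r·ln z₂)/(1 − r) = (2.7081 − 0.89919×3.8286)/0.10081 = -7.2876 → z₀ = 0.0006840 m
V₃ = V₁ · ln(z₃/z₀)/ln(z₁/z₀) = 6.69 × 12.0412/9.9957 = 8.0591 m/s

8.1 m/s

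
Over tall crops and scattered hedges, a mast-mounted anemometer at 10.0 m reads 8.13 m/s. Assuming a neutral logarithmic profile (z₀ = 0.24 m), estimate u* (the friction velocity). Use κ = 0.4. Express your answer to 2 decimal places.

u* ≈ 0.87 m/s

Log law: V(z) = (u*/κ) · ln(z/z₀) ⇒ u* = κ · V / ln(z/z₀)
u* = 0.4 × 8.13 / ln(10.0/0.24) = 0.4 × 8.13 / 3.7297
   = 3.2520 / 3.7297 = 0.8719 m/s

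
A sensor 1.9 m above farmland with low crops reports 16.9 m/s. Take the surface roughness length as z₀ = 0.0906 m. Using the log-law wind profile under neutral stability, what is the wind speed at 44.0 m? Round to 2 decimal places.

34.35 m/s

Log law: V(z) ∝ ln(z/z₀), so V₂/V₁ = ln(z₂/z₀) / ln(z₁/z₀).
ln(44.0/0.0906) = 6.1855, ln(1.9/0.0906) = 3.0432
V₂ = 16.9 × 6.1855/3.0432 = 16.9 × 2.0326 = 34.3508 m/s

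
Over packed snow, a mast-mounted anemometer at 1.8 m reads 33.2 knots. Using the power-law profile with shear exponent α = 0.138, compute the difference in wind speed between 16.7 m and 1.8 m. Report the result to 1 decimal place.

11.9 knots

Power law: V₂ = V₁ · (z₂/z₁)^α = 33.2 × (9.2778)^0.138 = 45.1487 knots
ΔV = 45.1487 − 33.2 = 11.9487 knots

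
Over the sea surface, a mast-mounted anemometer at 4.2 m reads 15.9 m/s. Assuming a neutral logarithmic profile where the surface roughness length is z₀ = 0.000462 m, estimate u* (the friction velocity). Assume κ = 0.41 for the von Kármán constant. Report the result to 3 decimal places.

u* ≈ 0.715 m/s

Log law: V(z) = (u*/κ) · ln(z/z₀) ⇒ u* = κ · V / ln(z/z₀)
u* = 0.41 × 15.9 / ln(4.2/0.000462) = 0.41 × 15.9 / 9.1150
   = 6.5190 / 9.1150 = 0.7152 m/s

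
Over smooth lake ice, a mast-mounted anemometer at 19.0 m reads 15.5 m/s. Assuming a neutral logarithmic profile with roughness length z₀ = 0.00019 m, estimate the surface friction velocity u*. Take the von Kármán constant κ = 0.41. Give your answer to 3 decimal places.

Log law: V(z) = (u*/κ) · ln(z/z₀) ⇒ u* = κ · V / ln(z/z₀)
u* = 0.41 × 15.5 / ln(19.0/0.00019) = 0.41 × 15.5 / 11.5129
   = 6.3550 / 11.5129 = 0.5520 m/s

u* ≈ 0.552 m/s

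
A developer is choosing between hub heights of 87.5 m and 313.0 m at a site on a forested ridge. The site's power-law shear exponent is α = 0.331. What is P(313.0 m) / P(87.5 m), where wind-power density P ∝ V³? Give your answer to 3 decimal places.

3.545

Speed ratio: V_B/V_A = (z_B/z_A)^α = (313.0/87.5)^0.331 = (3.5771)^0.331 = 1.52483
Power-density ratio: P_B/P_A = (V_B/V_A)³ = (1.52483)³ = 3.54537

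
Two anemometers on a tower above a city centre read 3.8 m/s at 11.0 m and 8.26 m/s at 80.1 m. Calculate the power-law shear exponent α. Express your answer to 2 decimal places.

α ≈ 0.39

Power law: V₂/V₁ = (z₂/z₁)^α ⇒ α = ln(V₂/V₁) / ln(z₂/z₁)
α = ln(8.26/3.8) / ln(80.1/11.0) = ln(2.1737) / ln(7.2818)
  = 0.77642 / 1.98538 = 0.39107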